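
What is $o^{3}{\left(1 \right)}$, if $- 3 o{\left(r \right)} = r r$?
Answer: $- \frac{1}{27} \approx -0.037037$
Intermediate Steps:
$o{\left(r \right)} = - \frac{r^{2}}{3}$ ($o{\left(r \right)} = - \frac{r r}{3} = - \frac{r^{2}}{3}$)
$o^{3}{\left(1 \right)} = \left(- \frac{1^{2}}{3}\right)^{3} = \left(\left(- \frac{1}{3}\right) 1\right)^{3} = \left(- \frac{1}{3}\right)^{3} = - \frac{1}{27}$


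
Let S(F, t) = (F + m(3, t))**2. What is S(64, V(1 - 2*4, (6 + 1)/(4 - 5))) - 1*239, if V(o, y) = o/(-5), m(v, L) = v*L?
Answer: 110306/25 ≈ 4412.2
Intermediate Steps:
m(v, L) = L*v
V(o, y) = -o/5 (V(o, y) = o*(-1/5) = -o/5)
S(F, t) = (F + 3*t)**2 (S(F, t) = (F + t*3)**2 = (F + 3*t)**2)
S(64, V(1 - 2*4, (6 + 1)/(4 - 5))) - 1*239 = (64 + 3*(-(1 - 2*4)/5))**2 - 1*239 = (64 + 3*(-(1 - 8)/5))**2 - 239 = (64 + 3*(-1/5*(-7)))**2 - 239 = (64 + 3*(7/5))**2 - 239 = (64 + 21/5)**2 - 239 = (341/5)**2 - 239 = 116281/25 - 239 = 110306/25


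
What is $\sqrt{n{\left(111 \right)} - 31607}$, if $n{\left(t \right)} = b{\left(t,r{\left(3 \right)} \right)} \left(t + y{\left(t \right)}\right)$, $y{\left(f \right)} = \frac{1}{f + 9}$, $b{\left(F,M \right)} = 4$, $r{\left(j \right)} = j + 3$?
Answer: $\frac{i \sqrt{28046670}}{30} \approx 176.53 i$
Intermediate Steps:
$r{\left(j \right)} = 3 + j$
$y{\left(f \right)} = \frac{1}{9 + f}$
$n{\left(t \right)} = 4 t + \frac{4}{9 + t}$ ($n{\left(t \right)} = 4 \left(t + \frac{1}{9 + t}\right) = 4 t + \frac{4}{9 + t}$)
$\sqrt{n{\left(111 \right)} - 31607} = \sqrt{\frac{4 \left(1 + 111 \left(9 + 111\right)\right)}{9 + 111} - 31607} = \sqrt{\frac{4 \left(1 + 111 \cdot 120\right)}{120} - 31607} = \sqrt{4 \cdot \frac{1}{120} \left(1 + 13320\right) - 31607} = \sqrt{4 \cdot \frac{1}{120} \cdot 13321 - 31607} = \sqrt{\frac{13321}{30} - 31607} = \sqrt{- \frac{934889}{30}} = \frac{i \sqrt{28046670}}{30}$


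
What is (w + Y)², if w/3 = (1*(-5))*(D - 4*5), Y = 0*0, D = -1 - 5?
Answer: 152100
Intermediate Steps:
D = -6
Y = 0
w = 390 (w = 3*((1*(-5))*(-6 - 4*5)) = 3*(-5*(-6 - 20)) = 3*(-5*(-26)) = 3*130 = 390)
(w + Y)² = (390 + 0)² = 390² = 152100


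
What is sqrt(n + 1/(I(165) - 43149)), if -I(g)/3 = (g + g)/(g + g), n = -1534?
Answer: I*sqrt(178528370793)/10788 ≈ 39.166*I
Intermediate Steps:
I(g) = -3 (I(g) = -3*(g + g)/(g + g) = -3*2*g/(2*g) = -3*2*g*1/(2*g) = -3*1 = -3)
sqrt(n + 1/(I(165) - 43149)) = sqrt(-1534 + 1/(-3 - 43149)) = sqrt(-1534 + 1/(-43152)) = sqrt(-1534 - 1/43152) = sqrt(-66195169/43152) = I*sqrt(178528370793)/10788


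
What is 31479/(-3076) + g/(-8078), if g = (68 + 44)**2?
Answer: -20919479/1774852 ≈ -11.787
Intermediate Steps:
g = 12544 (g = 112**2 = 12544)
31479/(-3076) + g/(-8078) = 31479/(-3076) + 12544/(-8078) = 31479*(-1/3076) + 12544*(-1/8078) = -31479/3076 - 896/577 = -20919479/1774852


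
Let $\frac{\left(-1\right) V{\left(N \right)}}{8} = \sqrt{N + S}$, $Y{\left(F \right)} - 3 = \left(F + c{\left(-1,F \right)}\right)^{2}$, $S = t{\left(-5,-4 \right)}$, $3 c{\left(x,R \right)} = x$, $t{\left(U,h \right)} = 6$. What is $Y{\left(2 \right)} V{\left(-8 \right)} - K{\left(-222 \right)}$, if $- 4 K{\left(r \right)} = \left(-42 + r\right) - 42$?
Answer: $- \frac{153}{2} - \frac{416 i \sqrt{2}}{9} \approx -76.5 - 65.368 i$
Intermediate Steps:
$K{\left(r \right)} = 21 - \frac{r}{4}$ ($K{\left(r \right)} = - \frac{\left(-42 + r\right) - 42}{4} = - \frac{-84 + r}{4} = 21 - \frac{r}{4}$)
$c{\left(x,R \right)} = \frac{x}{3}$
$S = 6$
$Y{\left(F \right)} = 3 + \left(- \frac{1}{3} + F\right)^{2}$ ($Y{\left(F \right)} = 3 + \left(F + \frac{1}{3} \left(-1\right)\right)^{2} = 3 + \left(F - \frac{1}{3}\right)^{2} = 3 + \left(- \frac{1}{3} + F\right)^{2}$)
$V{\left(N \right)} = - 8 \sqrt{6 + N}$ ($V{\left(N \right)} = - 8 \sqrt{N + 6} = - 8 \sqrt{6 + N}$)
$Y{\left(2 \right)} V{\left(-8 \right)} - K{\left(-222 \right)} = \left(3 + \frac{\left(-1 + 3 \cdot 2\right)^{2}}{9}\right) \left(- 8 \sqrt{6 - 8}\right) - \left(21 - - \frac{111}{2}\right) = \left(3 + \frac{\left(-1 + 6\right)^{2}}{9}\right) \left(- 8 \sqrt{-2}\right) - \left(21 + \frac{111}{2}\right) = \left(3 + \frac{5^{2}}{9}\right) \left(- 8 i \sqrt{2}\right) - \frac{153}{2} = \left(3 + \frac{1}{9} \cdot 25\right) \left(- 8 i \sqrt{2}\right) - \frac{153}{2} = \left(3 + \frac{25}{9}\right) \left(- 8 i \sqrt{2}\right) - \frac{153}{2} = \frac{52 \left(- 8 i \sqrt{2}\right)}{9} - \frac{153}{2} = - \frac{416 i \sqrt{2}}{9} - \frac{153}{2} = - \frac{153}{2} - \frac{416 i \sqrt{2}}{9}$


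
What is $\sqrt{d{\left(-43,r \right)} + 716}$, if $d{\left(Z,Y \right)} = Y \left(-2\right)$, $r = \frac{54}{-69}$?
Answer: $\frac{2 \sqrt{94898}}{23} \approx 26.787$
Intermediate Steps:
$r = - \frac{18}{23}$ ($r = 54 \left(- \frac{1}{69}\right) = - \frac{18}{23} \approx -0.78261$)
$d{\left(Z,Y \right)} = - 2 Y$
$\sqrt{d{\left(-43,r \right)} + 716} = \sqrt{\left(-2\right) \left(- \frac{18}{23}\right) + 716} = \sqrt{\frac{36}{23} + 716} = \sqrt{\frac{16504}{23}} = \frac{2 \sqrt{94898}}{23}$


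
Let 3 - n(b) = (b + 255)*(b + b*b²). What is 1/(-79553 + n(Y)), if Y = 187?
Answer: -1/2890489930 ≈ -3.4596e-10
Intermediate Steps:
n(b) = 3 - (255 + b)*(b + b³) (n(b) = 3 - (b + 255)*(b + b*b²) = 3 - (255 + b)*(b + b³))
1/(-79553 + n(Y)) = 1/(-79553 + (3 - 1*187² - 1*187⁴ - 255*187 - 255*187³)) = 1/(-79553 + (3 - 1*34969 - 1*1222830961 - 47685 - 255*6539203)) = 1/(-79553 + (3 - 34969 - 1222830961 - 47685 - 1667496765)) = 1/(-79553 - 2890410377) = 1/(-2890489930) = -1/2890489930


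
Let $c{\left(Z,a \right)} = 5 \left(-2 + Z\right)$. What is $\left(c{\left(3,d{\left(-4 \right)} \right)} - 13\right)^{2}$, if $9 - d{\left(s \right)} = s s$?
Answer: $64$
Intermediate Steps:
$d{\left(s \right)} = 9 - s^{2}$ ($d{\left(s \right)} = 9 - s s = 9 - s^{2}$)
$c{\left(Z,a \right)} = -10 + 5 Z$
$\left(c{\left(3,d{\left(-4 \right)} \right)} - 13\right)^{2} = \left(\left(-10 + 5 \cdot 3\right) - 13\right)^{2} = \left(\left(-10 + 15\right) - 13\right)^{2} = \left(5 - 13\right)^{2} = \left(-8\right)^{2} = 64$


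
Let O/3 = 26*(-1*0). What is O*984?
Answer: 0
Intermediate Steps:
O = 0 (O = 3*(26*(-1*0)) = 3*(26*0) = 3*0 = 0)
O*984 = 0*984 = 0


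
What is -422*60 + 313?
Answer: -25007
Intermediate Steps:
-422*60 + 313 = -25320 + 313 = -25007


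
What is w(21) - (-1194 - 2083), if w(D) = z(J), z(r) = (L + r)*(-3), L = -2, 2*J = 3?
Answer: 6557/2 ≈ 3278.5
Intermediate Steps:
J = 3/2 (J = (½)*3 = 3/2 ≈ 1.5000)
z(r) = 6 - 3*r (z(r) = (-2 + r)*(-3) = 6 - 3*r)
w(D) = 3/2 (w(D) = 6 - 3*3/2 = 6 - 9/2 = 3/2)
w(21) - (-1194 - 2083) = 3/2 - (-1194 - 2083) = 3/2 - 1*(-3277) = 3/2 + 3277 = 6557/2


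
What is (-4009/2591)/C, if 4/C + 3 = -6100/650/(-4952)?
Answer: 386880527/333596432 ≈ 1.1597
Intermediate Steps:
C = -128752/96503 (C = 4/(-3 - 6100/650/(-4952)) = 4/(-3 - 6100*1/650*(-1/4952)) = 4/(-3 - 122/13*(-1/4952)) = 4/(-3 + 61/32188) = 4/(-96503/32188) = 4*(-32188/96503) = -128752/96503 ≈ -1.3342)
(-4009/2591)/C = (-4009/2591)/(-128752/96503) = -4009*1/2591*(-96503/128752) = -4009/2591*(-96503/128752) = 386880527/333596432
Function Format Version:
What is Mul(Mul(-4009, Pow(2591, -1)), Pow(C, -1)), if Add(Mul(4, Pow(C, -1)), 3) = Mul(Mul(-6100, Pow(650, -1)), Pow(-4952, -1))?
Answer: Rational(386880527, 333596432) ≈ 1.1597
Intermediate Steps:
C = Rational(-128752, 96503) (C = Mul(4, Pow(Add(-3, Mul(Mul(-6100, Pow(650, -1)), Pow(-4952, -1))), -1)) = Mul(4, Pow(Add(-3, Mul(Mul(-6100, Rational(1, 650)), Rational(-1, 4952))), -1)) = Mul(4, Pow(Add(-3, Mul(Rational(-122, 13), Rational(-1, 4952))), -1)) = Mul(4, Pow(Add(-3, Rational(61, 32188)), -1)) = Mul(4, Pow(Rational(-96503, 32188), -1)) = Mul(4, Rational(-32188, 96503)) = Rational(-128752, 96503) ≈ -1.3342)
Mul(Mul(-4009, Pow(2591, -1)), Pow(C, -1)) = Mul(Mul(-4009, Pow(2591, -1)), Pow(Rational(-128752, 96503), -1)) = Mul(Mul(-4009, Rational(1, 2591)), Rational(-96503, 128752)) = Mul(Rational(-4009, 2591), Rational(-96503, 128752)) = Rational(386880527, 333596432)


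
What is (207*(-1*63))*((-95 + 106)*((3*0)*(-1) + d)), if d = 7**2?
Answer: -7029099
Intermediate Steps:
d = 49
(207*(-1*63))*((-95 + 106)*((3*0)*(-1) + d)) = (207*(-1*63))*((-95 + 106)*((3*0)*(-1) + 49)) = (207*(-63))*(11*(0*(-1) + 49)) = -143451*(0 + 49) = -143451*49 = -13041*539 = -7029099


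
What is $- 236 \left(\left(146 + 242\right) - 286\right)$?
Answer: $-24072$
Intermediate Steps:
$- 236 \left(\left(146 + 242\right) - 286\right) = - 236 \left(388 - 286\right) = \left(-236\right) 102 = -24072$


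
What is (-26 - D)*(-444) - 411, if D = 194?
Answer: 97269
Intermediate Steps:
(-26 - D)*(-444) - 411 = (-26 - 1*194)*(-444) - 411 = (-26 - 194)*(-444) - 411 = -220*(-444) - 411 = 97680 - 411 = 97269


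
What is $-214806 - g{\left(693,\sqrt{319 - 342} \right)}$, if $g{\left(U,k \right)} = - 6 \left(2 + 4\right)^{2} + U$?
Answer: $-215283$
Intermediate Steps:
$g{\left(U,k \right)} = -216 + U$ ($g{\left(U,k \right)} = - 6 \cdot 6^{2} + U = \left(-6\right) 36 + U = -216 + U$)
$-214806 - g{\left(693,\sqrt{319 - 342} \right)} = -214806 - \left(-216 + 693\right) = -214806 - 477 = -215283$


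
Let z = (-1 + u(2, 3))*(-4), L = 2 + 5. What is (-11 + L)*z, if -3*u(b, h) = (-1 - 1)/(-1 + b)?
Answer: -16/3 ≈ -5.3333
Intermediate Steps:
L = 7
u(b, h) = 2/(3*(-1 + b)) (u(b, h) = -(-1 - 1)/(3*(-1 + b)) = -(-2)/(3*(-1 + b)) = 2/(3*(-1 + b)))
z = 4/3 (z = (-1 + 2/(3*(-1 + 2)))*(-4) = (-1 + (⅔)/1)*(-4) = (-1 + (⅔)*1)*(-4) = (-1 + ⅔)*(-4) = -⅓*(-4) = 4/3 ≈ 1.3333)
(-11 + L)*z = (-11 + 7)*(4/3) = -4*4/3 = -16/3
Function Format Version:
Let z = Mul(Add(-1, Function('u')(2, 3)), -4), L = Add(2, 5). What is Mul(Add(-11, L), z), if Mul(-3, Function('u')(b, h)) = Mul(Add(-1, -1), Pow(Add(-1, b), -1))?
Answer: Rational(-16, 3) ≈ -5.3333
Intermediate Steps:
L = 7
Function('u')(b, h) = Mul(Rational(2, 3), Pow(Add(-1, b), -1)) (Function('u')(b, h) = Mul(Rational(-1, 3), Mul(Add(-1, -1), Pow(Add(-1, b), -1))) = Mul(Rational(-1, 3), Mul(-2, Pow(Add(-1, b), -1))) = Mul(Rational(2, 3), Pow(Add(-1, b), -1)))
z = Rational(4, 3) (z = Mul(Add(-1, Mul(Rational(2, 3), Pow(Add(-1, 2), -1))), -4) = Mul(Add(-1, Mul(Rational(2, 3), Pow(1, -1))), -4) = Mul(Add(-1, Mul(Rational(2, 3), 1)), -4) = Mul(Add(-1, Rational(2, 3)), -4) = Mul(Rational(-1, 3), -4) = Rational(4, 3) ≈ 1.3333)
Mul(Add(-11, L), z) = Mul(Add(-11, 7), Rational(4, 3)) = Mul(-4, Rational(4, 3)) = Rational(-16, 3)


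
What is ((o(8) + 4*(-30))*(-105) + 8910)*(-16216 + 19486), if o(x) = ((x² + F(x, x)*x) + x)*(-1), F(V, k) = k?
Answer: 117033300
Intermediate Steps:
o(x) = -x - 2*x² (o(x) = ((x² + x*x) + x)*(-1) = ((x² + x²) + x)*(-1) = (2*x² + x)*(-1) = (x + 2*x²)*(-1) = -x - 2*x²)
((o(8) + 4*(-30))*(-105) + 8910)*(-16216 + 19486) = ((-1*8*(1 + 2*8) + 4*(-30))*(-105) + 8910)*(-16216 + 19486) = ((-1*8*(1 + 16) - 120)*(-105) + 8910)*3270 = ((-1*8*17 - 120)*(-105) + 8910)*3270 = ((-136 - 120)*(-105) + 8910)*3270 = (-256*(-105) + 8910)*3270 = (26880 + 8910)*3270 = 35790*3270 = 117033300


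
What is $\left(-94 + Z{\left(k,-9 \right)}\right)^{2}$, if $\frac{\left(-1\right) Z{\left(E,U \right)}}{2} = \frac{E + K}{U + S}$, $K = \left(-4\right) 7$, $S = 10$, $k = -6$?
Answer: $676$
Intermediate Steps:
$K = -28$
$Z{\left(E,U \right)} = - \frac{2 \left(-28 + E\right)}{10 + U}$ ($Z{\left(E,U \right)} = - 2 \frac{E - 28}{U + 10} = - 2 \frac{-28 + E}{10 + U} = - \frac{2 \left(-28 + E\right)}{10 + U}$)
$\left(-94 + Z{\left(k,-9 \right)}\right)^{2} = \left(-94 + \frac{2 \left(28 - -6\right)}{10 - 9}\right)^{2} = \left(-94 + \frac{2 \left(28 + 6\right)}{1}\right)^{2} = \left(-94 + 2 \cdot 1 \cdot 34\right)^{2} = \left(-94 + 68\right)^{2} = \left(-26\right)^{2} = 676$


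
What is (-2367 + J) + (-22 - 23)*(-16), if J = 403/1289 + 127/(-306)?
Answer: -649673183/394434 ≈ -1647.1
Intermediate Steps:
J = -40385/394434 (J = 403*(1/1289) + 127*(-1/306) = 403/1289 - 127/306 = -40385/394434 ≈ -0.10239)
(-2367 + J) + (-22 - 23)*(-16) = (-2367 - 40385/394434) + (-22 - 23)*(-16) = -933665663/394434 - 45*(-16) = -933665663/394434 + 720 = -649673183/394434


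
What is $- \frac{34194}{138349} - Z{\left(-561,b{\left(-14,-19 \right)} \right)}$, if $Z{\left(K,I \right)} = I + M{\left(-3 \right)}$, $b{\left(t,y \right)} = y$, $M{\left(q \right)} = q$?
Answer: $\frac{3009484}{138349} \approx 21.753$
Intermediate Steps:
$Z{\left(K,I \right)} = -3 + I$ ($Z{\left(K,I \right)} = I - 3 = -3 + I$)
$- \frac{34194}{138349} - Z{\left(-561,b{\left(-14,-19 \right)} \right)} = - \frac{34194}{138349} - \left(-3 - 19\right) = \left(-34194\right) \frac{1}{138349} - -22 = - \frac{34194}{138349} + 22 = \frac{3009484}{138349}$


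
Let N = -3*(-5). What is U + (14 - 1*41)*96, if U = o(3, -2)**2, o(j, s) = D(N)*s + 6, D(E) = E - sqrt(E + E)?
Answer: -1896 - 96*sqrt(30) ≈ -2421.8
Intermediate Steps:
N = 15
D(E) = E - sqrt(2)*sqrt(E) (D(E) = E - sqrt(2*E) = E - sqrt(2)*sqrt(E))
o(j, s) = 6 + s*(15 - sqrt(30)) (o(j, s) = (15 - sqrt(2)*sqrt(15))*s + 6 = (15 - sqrt(30))*s + 6 = s*(15 - sqrt(30)) + 6 = 6 + s*(15 - sqrt(30)))
U = (-24 + 2*sqrt(30))**2 (U = (6 - 2*(15 - sqrt(30)))**2 = (6 + (-30 + 2*sqrt(30)))**2 = (-24 + 2*sqrt(30))**2 ≈ 170.19)
U + (14 - 1*41)*96 = (696 - 96*sqrt(30)) + (14 - 1*41)*96 = (696 - 96*sqrt(30)) + (14 - 41)*96 = (696 - 96*sqrt(30)) - 27*96 = (696 - 96*sqrt(30)) - 2592 = -1896 - 96*sqrt(30)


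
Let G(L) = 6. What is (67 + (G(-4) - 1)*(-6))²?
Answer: 1369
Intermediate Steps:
(67 + (G(-4) - 1)*(-6))² = (67 + (6 - 1)*(-6))² = (67 + 5*(-6))² = (67 - 30)² = 37² = 1369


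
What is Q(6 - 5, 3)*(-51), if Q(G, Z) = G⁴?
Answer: -51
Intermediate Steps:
Q(6 - 5, 3)*(-51) = (6 - 5)⁴*(-51) = 1⁴*(-51) = 1*(-51) = -51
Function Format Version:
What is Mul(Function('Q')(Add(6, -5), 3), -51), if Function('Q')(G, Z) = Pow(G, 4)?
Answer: -51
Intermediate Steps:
Mul(Function('Q')(Add(6, -5), 3), -51) = Mul(Pow(Add(6, -5), 4), -51) = Mul(Pow(1, 4), -51) = Mul(1, -51) = -51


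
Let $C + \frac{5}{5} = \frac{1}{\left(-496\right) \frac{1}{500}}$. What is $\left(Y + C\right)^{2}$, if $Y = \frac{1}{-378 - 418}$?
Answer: $\frac{614593681}{152226244} \approx 4.0374$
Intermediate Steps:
$C = - \frac{249}{124}$ ($C = -1 + \frac{1}{\left(-496\right) \frac{1}{500}} = -1 + \frac{1}{- \frac{124}{125}} = -1 - \frac{125}{124} = - \frac{249}{124} \approx -2.0081$)
$Y = - \frac{1}{796}$ ($Y = \frac{1}{-796} = - \frac{1}{796} \approx -0.0012563$)
$\left(Y + C\right)^{2} = \left(- \frac{1}{796} - \frac{249}{124}\right)^{2} = \left(- \frac{24791}{12338}\right)^{2} = \frac{614593681}{152226244}$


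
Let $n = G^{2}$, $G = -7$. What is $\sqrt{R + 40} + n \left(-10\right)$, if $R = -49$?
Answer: $-490 + 3 i \approx -490.0 + 3.0 i$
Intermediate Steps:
$n = 49$ ($n = \left(-7\right)^{2} = 49$)
$\sqrt{R + 40} + n \left(-10\right) = \sqrt{-49 + 40} + 49 \left(-10\right) = \sqrt{-9} - 490 = 3 i - 490 = -490 + 3 i$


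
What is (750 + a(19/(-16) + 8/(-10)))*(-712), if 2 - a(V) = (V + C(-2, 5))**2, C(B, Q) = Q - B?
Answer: -414027911/800 ≈ -5.1754e+5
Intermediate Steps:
a(V) = 2 - (7 + V)**2 (a(V) = 2 - (V + (5 - 1*(-2)))**2 = 2 - (V + (5 + 2))**2 = 2 - (V + 7)**2 = 2 - (7 + V)**2)
(750 + a(19/(-16) + 8/(-10)))*(-712) = (750 + (2 - (7 + (19/(-16) + 8/(-10)))**2))*(-712) = (750 + (2 - (7 + (19*(-1/16) + 8*(-1/10)))**2))*(-712) = (750 + (2 - (7 + (-19/16 - 4/5))**2))*(-712) = (750 + (2 - (7 - 159/80)**2))*(-712) = (750 + (2 - (401/80)**2))*(-712) = (750 + (2 - 1*160801/6400))*(-712) = (750 + (2 - 160801/6400))*(-712) = (750 - 148001/6400)*(-712) = (4651999/6400)*(-712) = -414027911/800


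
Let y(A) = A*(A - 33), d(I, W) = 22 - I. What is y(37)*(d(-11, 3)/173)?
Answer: 4884/173 ≈ 28.231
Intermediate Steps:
y(A) = A*(-33 + A)
y(37)*(d(-11, 3)/173) = (37*(-33 + 37))*((22 - 1*(-11))/173) = (37*4)*((22 + 11)*(1/173)) = 148*(33*(1/173)) = 148*(33/173) = 4884/173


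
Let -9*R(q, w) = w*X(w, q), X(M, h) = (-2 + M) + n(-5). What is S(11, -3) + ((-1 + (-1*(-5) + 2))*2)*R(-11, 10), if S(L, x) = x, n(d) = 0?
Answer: -329/3 ≈ -109.67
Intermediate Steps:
X(M, h) = -2 + M (X(M, h) = (-2 + M) + 0 = -2 + M)
R(q, w) = -w*(-2 + w)/9
S(11, -3) + ((-1 + (-1*(-5) + 2))*2)*R(-11, 10) = -3 + ((-1 + (-1*(-5) + 2))*2)*((⅑)*10*(2 - 1*10)) = -3 + ((-1 + (5 + 2))*2)*((⅑)*10*(2 - 10)) = -3 + ((-1 + 7)*2)*((⅑)*10*(-8)) = -3 + (6*2)*(-80/9) = -3 + 12*(-80/9) = -3 - 320/3 = -329/3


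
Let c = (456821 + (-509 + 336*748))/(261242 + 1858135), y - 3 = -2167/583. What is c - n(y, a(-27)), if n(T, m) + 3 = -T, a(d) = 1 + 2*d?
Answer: 97983179/37442327 ≈ 2.6169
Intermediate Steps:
y = -38/53 (y = 3 - 2167/583 = 3 - 2167*1/583 = 3 - 197/53 = -38/53 ≈ -0.71698)
n(T, m) = -3 - T
c = 235880/706459 (c = (456821 + (-509 + 251328))/2119377 = (456821 + 250819)*(1/2119377) = 707640*(1/2119377) = 235880/706459 ≈ 0.33389)
c - n(y, a(-27)) = 235880/706459 - (-3 - 1*(-38/53)) = 235880/706459 - (-3 + 38/53) = 235880/706459 - 1*(-121/53) = 235880/706459 + 121/53 = 97983179/37442327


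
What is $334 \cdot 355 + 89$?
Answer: $118659$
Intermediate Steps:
$334 \cdot 355 + 89 = 118570 + 89 = 118659$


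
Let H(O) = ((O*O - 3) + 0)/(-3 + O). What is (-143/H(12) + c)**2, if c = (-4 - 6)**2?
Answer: 18241441/2209 ≈ 8257.8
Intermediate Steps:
H(O) = (-3 + O**2)/(-3 + O) (H(O) = ((O**2 - 3) + 0)/(-3 + O) = ((-3 + O**2) + 0)/(-3 + O) = (-3 + O**2)/(-3 + O))
c = 100 (c = (-10)**2 = 100)
(-143/H(12) + c)**2 = (-143*(-3 + 12)/(-3 + 12**2) + 100)**2 = (-143*9/(-3 + 144) + 100)**2 = (-143/((1/9)*141) + 100)**2 = (-143/47/3 + 100)**2 = (-143*3/47 + 100)**2 = (-429/47 + 100)**2 = (4271/47)**2 = 18241441/2209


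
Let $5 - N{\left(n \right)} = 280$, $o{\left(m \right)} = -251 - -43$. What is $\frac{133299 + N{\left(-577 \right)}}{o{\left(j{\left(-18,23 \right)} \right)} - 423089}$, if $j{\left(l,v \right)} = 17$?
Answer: $- \frac{133024}{423297} \approx -0.31426$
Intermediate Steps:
$o{\left(m \right)} = -208$ ($o{\left(m \right)} = -251 + 43 = -208$)
$N{\left(n \right)} = -275$ ($N{\left(n \right)} = 5 - 280 = -275$)
$\frac{133299 + N{\left(-577 \right)}}{o{\left(j{\left(-18,23 \right)} \right)} - 423089} = \frac{133299 - 275}{-208 - 423089} = \frac{133024}{-423297} = 133024 \left(- \frac{1}{423297}\right) = - \frac{133024}{423297}$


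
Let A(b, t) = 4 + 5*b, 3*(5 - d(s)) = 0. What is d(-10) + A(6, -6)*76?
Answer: 2589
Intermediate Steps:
d(s) = 5 (d(s) = 5 - ⅓*0 = 5 + 0 = 5)
d(-10) + A(6, -6)*76 = 5 + (4 + 5*6)*76 = 5 + (4 + 30)*76 = 5 + 34*76 = 5 + 2584 = 2589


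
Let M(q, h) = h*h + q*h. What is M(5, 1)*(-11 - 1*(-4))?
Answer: -42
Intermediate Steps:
M(q, h) = h² + h*q
M(5, 1)*(-11 - 1*(-4)) = (1*(1 + 5))*(-11 - 1*(-4)) = (1*6)*(-11 + 4) = 6*(-7) = -42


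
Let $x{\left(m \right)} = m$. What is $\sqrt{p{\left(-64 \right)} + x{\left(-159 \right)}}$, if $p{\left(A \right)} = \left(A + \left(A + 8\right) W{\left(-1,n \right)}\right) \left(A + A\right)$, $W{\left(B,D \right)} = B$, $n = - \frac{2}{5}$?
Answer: $\sqrt{865} \approx 29.411$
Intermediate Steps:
$n = - \frac{2}{5}$ ($n = \left(-2\right) \frac{1}{5} = - \frac{2}{5} \approx -0.4$)
$p{\left(A \right)} = - 16 A$ ($p{\left(A \right)} = \left(A + \left(A + 8\right) \left(-1\right)\right) \left(A + A\right) = \left(A + \left(8 + A\right) \left(-1\right)\right) 2 A = \left(A - \left(8 + A\right)\right) 2 A = - 8 \cdot 2 A = - 16 A$)
$\sqrt{p{\left(-64 \right)} + x{\left(-159 \right)}} = \sqrt{\left(-16\right) \left(-64\right) - 159} = \sqrt{1024 - 159} = \sqrt{865}$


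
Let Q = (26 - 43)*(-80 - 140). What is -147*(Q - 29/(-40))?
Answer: -21995463/40 ≈ -5.4989e+5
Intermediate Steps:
Q = 3740 (Q = -17*(-220) = 3740)
-147*(Q - 29/(-40)) = -147*(3740 - 29/(-40)) = -147*(3740 - 29*(-1/40)) = -147*(3740 + 29/40) = -147*149629/40 = -21995463/40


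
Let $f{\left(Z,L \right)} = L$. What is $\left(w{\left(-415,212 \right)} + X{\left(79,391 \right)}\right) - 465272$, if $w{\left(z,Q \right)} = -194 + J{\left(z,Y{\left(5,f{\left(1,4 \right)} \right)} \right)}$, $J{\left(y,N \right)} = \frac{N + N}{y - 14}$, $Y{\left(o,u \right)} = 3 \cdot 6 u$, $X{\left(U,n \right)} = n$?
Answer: $- \frac{66505773}{143} \approx -4.6508 \cdot 10^{5}$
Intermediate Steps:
$Y{\left(o,u \right)} = 18 u$
$J{\left(y,N \right)} = \frac{2 N}{-14 + y}$
$w{\left(z,Q \right)} = -194 + \frac{144}{-14 + z}$ ($w{\left(z,Q \right)} = -194 + \frac{2 \cdot 18 \cdot 4}{-14 + z} = -194 + 2 \cdot 72 \frac{1}{-14 + z} = -194 + \frac{144}{-14 + z}$)
$\left(w{\left(-415,212 \right)} + X{\left(79,391 \right)}\right) - 465272 = \left(\frac{2 \left(1430 - -40255\right)}{-14 - 415} + 391\right) - 465272 = \left(\frac{2 \left(1430 + 40255\right)}{-429} + 391\right) - 465272 = \left(2 \left(- \frac{1}{429}\right) 41685 + 391\right) - 465272 = \left(- \frac{27790}{143} + 391\right) - 465272 = \frac{28123}{143} - 465272 = - \frac{66505773}{143}$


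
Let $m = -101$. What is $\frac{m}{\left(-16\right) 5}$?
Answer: $\frac{101}{80} \approx 1.2625$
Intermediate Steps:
$\frac{m}{\left(-16\right) 5} = - \frac{101}{\left(-16\right) 5} = - \frac{101}{-80} = \left(-101\right) \left(- \frac{1}{80}\right) = \frac{101}{80}$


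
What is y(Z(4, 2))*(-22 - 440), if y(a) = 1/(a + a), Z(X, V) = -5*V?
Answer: 231/10 ≈ 23.100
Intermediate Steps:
y(a) = 1/(2*a)
y(Z(4, 2))*(-22 - 440) = (1/(2*((-5*2))))*(-22 - 440) = ((½)/(-10))*(-462) = ((½)*(-⅒))*(-462) = -1/20*(-462) = 231/10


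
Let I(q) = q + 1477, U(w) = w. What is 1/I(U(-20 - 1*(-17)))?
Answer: 1/1474 ≈ 0.00067843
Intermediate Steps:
I(q) = 1477 + q
1/I(U(-20 - 1*(-17))) = 1/(1477 + (-20 - 1*(-17))) = 1/(1477 + (-20 + 17)) = 1/(1477 - 3) = 1/1474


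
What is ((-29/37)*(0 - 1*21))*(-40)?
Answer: -24360/37 ≈ -658.38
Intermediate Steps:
((-29/37)*(0 - 1*21))*(-40) = ((-29*1/37)*(0 - 21))*(-40) = -29/37*(-21)*(-40) = (609/37)*(-40) = -24360/37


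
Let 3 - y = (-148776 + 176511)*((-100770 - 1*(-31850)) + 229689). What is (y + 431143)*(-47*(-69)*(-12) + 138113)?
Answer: -442269533753593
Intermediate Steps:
y = -4458928212 (y = 3 - (-148776 + 176511)*((-100770 - 1*(-31850)) + 229689) = 3 - 27735*((-100770 + 31850) + 229689) = 3 - 27735*(-68920 + 229689) = 3 - 27735*160769 = 3 - 1*4458928215 = 3 - 4458928215 = -4458928212)
(y + 431143)*(-47*(-69)*(-12) + 138113) = (-4458928212 + 431143)*(-47*(-69)*(-12) + 138113) = -4458497069*(3243*(-12) + 138113) = -4458497069*(-38916 + 138113) = -4458497069*99197 = -442269533753593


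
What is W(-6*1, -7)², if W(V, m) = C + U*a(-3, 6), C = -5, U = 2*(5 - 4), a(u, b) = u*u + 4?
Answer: 441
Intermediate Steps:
a(u, b) = 4 + u² (a(u, b) = u² + 4 = 4 + u²)
U = 2 (U = 2*1 = 2)
W(V, m) = 21 (W(V, m) = -5 + 2*(4 + (-3)²) = -5 + 2*(4 + 9) = -5 + 2*13 = -5 + 26 = 21)
W(-6*1, -7)² = 21² = 441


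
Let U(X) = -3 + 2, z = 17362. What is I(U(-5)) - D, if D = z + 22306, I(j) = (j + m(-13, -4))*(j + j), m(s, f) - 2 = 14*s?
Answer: -39306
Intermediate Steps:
m(s, f) = 2 + 14*s
U(X) = -1
I(j) = 2*j*(-180 + j) (I(j) = (j + (2 + 14*(-13)))*(j + j) = (j + (2 - 182))*(2*j) = (j - 180)*(2*j) = (-180 + j)*(2*j) = 2*j*(-180 + j))
D = 39668 (D = 17362 + 22306 = 39668)
I(U(-5)) - D = 2*(-1)*(-180 - 1) - 1*39668 = 2*(-1)*(-181) - 39668 = 362 - 39668 = -39306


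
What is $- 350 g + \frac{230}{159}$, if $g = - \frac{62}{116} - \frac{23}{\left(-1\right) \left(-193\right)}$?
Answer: $\frac{204882835}{889923} \approx 230.23$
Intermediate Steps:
$g = - \frac{7317}{11194}$ ($g = \left(-62\right) \frac{1}{116} - \frac{23}{193} = - \frac{31}{58} - \frac{23}{193} = - \frac{7317}{11194} \approx -0.65365$)
$- 350 g + \frac{230}{159} = \left(-350\right) \left(- \frac{7317}{11194}\right) + \frac{230}{159} = \frac{1280475}{5597} + 230 \cdot \frac{1}{159} = \frac{1280475}{5597} + \frac{230}{159} = \frac{204882835}{889923}$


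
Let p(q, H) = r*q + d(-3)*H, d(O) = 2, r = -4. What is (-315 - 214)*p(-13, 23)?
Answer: -51842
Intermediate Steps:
p(q, H) = -4*q + 2*H
(-315 - 214)*p(-13, 23) = (-315 - 214)*(-4*(-13) + 2*23) = -529*(52 + 46) = -529*98 = -51842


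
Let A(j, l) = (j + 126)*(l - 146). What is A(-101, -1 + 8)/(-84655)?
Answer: 695/16931 ≈ 0.041049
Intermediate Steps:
A(j, l) = (-146 + l)*(126 + j) (A(j, l) = (126 + j)*(-146 + l) = (-146 + l)*(126 + j))
A(-101, -1 + 8)/(-84655) = (-18396 - 146*(-101) + 126*(-1 + 8) - 101*(-1 + 8))/(-84655) = (-18396 + 14746 + 126*7 - 101*7)*(-1/84655) = (-18396 + 14746 + 882 - 707)*(-1/84655) = -3475*(-1/84655) = 695/16931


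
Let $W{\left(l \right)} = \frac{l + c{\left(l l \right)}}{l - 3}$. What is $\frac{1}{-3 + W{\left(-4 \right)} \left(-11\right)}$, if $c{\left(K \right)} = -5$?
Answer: $- \frac{7}{120} \approx -0.058333$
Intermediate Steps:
$W{\left(l \right)} = \frac{-5 + l}{-3 + l}$ ($W{\left(l \right)} = \frac{l - 5}{l - 3} = \frac{-5 + l}{-3 + l}$)
$\frac{1}{-3 + W{\left(-4 \right)} \left(-11\right)} = \frac{1}{-3 + \frac{-5 - 4}{-3 - 4} \left(-11\right)} = \frac{1}{-3 + \frac{1}{-7} \left(-9\right) \left(-11\right)} = \frac{1}{-3 + \left(- \frac{1}{7}\right) \left(-9\right) \left(-11\right)} = \frac{1}{-3 + \frac{9}{7} \left(-11\right)} = \frac{1}{-3 - \frac{99}{7}} = \frac{1}{- \frac{120}{7}} = - \frac{7}{120}$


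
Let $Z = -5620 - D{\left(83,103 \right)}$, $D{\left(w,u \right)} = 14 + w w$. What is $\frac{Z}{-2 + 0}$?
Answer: $\frac{12523}{2} \approx 6261.5$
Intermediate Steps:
$D{\left(w,u \right)} = 14 + w^{2}$
$Z = -12523$ ($Z = -5620 - \left(14 + 83^{2}\right) = -5620 - \left(14 + 6889\right) = -5620 - 6903 = -12523$)
$\frac{Z}{-2 + 0} = - \frac{12523}{-2 + 0} = - \frac{12523}{-2} = \left(-12523\right) \left(- \frac{1}{2}\right) = \frac{12523}{2}$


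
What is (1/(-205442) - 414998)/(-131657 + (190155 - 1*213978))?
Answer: 85258019117/31942122160 ≈ 2.6691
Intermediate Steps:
(1/(-205442) - 414998)/(-131657 + (190155 - 1*213978)) = (-1/205442 - 414998)/(-131657 + (190155 - 213978)) = -85258019117/(205442*(-131657 - 23823)) = -85258019117/205442/(-155480) = -85258019117/205442*(-1/155480) = 85258019117/31942122160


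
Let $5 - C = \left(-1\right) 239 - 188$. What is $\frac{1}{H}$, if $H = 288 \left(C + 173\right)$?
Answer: $\frac{1}{174240} \approx 5.7392 \cdot 10^{-6}$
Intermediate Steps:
$C = 432$ ($C = 5 - \left(\left(-1\right) 239 - 188\right) = 5 - \left(-239 - 188\right) = 5 - -427 = 5 + 427 = 432$)
$H = 174240$ ($H = 288 \left(432 + 173\right) = 288 \cdot 605 = 174240$)
$\frac{1}{H} = \frac{1}{174240}$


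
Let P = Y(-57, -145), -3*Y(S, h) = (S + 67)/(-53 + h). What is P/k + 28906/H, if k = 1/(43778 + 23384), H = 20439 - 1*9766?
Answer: 3592685212/3169881 ≈ 1133.4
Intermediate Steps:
Y(S, h) = -(67 + S)/(3*(-53 + h)) (Y(S, h) = -(S + 67)/(3*(-53 + h)) = -(67 + S)/(3*(-53 + h)))
P = 5/297 (P = (-67 - 1*(-57))/(3*(-53 - 145)) = (1/3)*(-67 + 57)/(-198) = (1/3)*(-1/198)*(-10) = 5/297 ≈ 0.016835)
H = 10673 (H = 20439 - 9766 = 10673)
k = 1/67162 ≈ 1.4889e-5
P/k + 28906/H = 5/(297*(1/67162)) + 28906/10673 = (5/297)*67162 + 28906*(1/10673) = 335810/297 + 28906/10673 = 3592685212/3169881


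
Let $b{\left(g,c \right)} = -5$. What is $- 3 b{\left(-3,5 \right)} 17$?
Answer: $255$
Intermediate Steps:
$- 3 b{\left(-3,5 \right)} 17 = \left(-3\right) \left(-5\right) 17 = 15 \cdot 17 = 255$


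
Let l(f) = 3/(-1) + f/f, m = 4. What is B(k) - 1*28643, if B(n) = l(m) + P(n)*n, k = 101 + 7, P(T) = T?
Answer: -16981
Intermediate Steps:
l(f) = -2 (l(f) = 3*(-1) + 1 = -3 + 1 = -2)
k = 108
B(n) = -2 + n**2 (B(n) = -2 + n*n = -2 + n**2)
B(k) - 1*28643 = (-2 + 108**2) - 1*28643 = (-2 + 11664) - 28643 = 11662 - 28643 = -16981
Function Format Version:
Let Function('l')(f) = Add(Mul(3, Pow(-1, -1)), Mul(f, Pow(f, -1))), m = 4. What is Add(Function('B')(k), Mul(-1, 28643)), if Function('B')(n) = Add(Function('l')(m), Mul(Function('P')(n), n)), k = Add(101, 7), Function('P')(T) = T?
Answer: -16981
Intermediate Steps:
Function('l')(f) = -2 (Function('l')(f) = Add(Mul(3, -1), 1) = Add(-3, 1) = -2)
k = 108
Function('B')(n) = Add(-2, Pow(n, 2)) (Function('B')(n) = Add(-2, Mul(n, n)) = Add(-2, Pow(n, 2)))
Add(Function('B')(k), Mul(-1, 28643)) = Add(Add(-2, Pow(108, 2)), Mul(-1, 28643)) = Add(Add(-2, 11664), -28643) = Add(11662, -28643) = -16981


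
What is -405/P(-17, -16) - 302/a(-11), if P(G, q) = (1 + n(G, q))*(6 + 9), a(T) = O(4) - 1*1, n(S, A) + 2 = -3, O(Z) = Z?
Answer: -1127/12 ≈ -93.917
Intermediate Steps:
n(S, A) = -5 (n(S, A) = -2 - 3 = -5)
a(T) = 3 (a(T) = 4 - 1*1 = 4 - 1 = 3)
P(G, q) = -60 (P(G, q) = (1 - 5)*(6 + 9) = -4*15 = -60)
-405/P(-17, -16) - 302/a(-11) = -405/(-60) - 302/3 = -405*(-1/60) - 302*⅓ = 27/4 - 302/3 = -1127/12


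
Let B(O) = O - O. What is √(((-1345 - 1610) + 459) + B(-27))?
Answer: 8*I*√39 ≈ 49.96*I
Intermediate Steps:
B(O) = 0
√(((-1345 - 1610) + 459) + B(-27)) = √(((-1345 - 1610) + 459) + 0) = √((-2955 + 459) + 0) = √(-2496 + 0) = √(-2496) = 8*I*√39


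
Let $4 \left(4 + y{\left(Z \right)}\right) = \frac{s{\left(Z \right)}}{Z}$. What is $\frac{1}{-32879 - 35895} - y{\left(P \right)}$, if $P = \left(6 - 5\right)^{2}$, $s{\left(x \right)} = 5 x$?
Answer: $\frac{378255}{137548} \approx 2.75$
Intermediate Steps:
$P = 1$ ($P = 1^{2} = 1$)
$y{\left(Z \right)} = - \frac{11}{4}$ ($y{\left(Z \right)} = -4 + \frac{5 Z \frac{1}{Z}}{4} = -4 + \frac{1}{4} \cdot 5 = -4 + \frac{5}{4} = - \frac{11}{4}$)
$\frac{1}{-32879 - 35895} - y{\left(P \right)} = \frac{1}{-32879 - 35895} - - \frac{11}{4} = \frac{1}{-68774} + \frac{11}{4} = - \frac{1}{68774} + \frac{11}{4} = \frac{378255}{137548}$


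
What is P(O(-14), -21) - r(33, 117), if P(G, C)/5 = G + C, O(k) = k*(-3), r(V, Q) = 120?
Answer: -15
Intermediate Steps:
O(k) = -3*k
P(G, C) = 5*C + 5*G (P(G, C) = 5*(G + C) = 5*(C + G) = 5*C + 5*G)
P(O(-14), -21) - r(33, 117) = (5*(-21) + 5*(-3*(-14))) - 1*120 = (-105 + 5*42) - 120 = (-105 + 210) - 120 = 105 - 120 = -15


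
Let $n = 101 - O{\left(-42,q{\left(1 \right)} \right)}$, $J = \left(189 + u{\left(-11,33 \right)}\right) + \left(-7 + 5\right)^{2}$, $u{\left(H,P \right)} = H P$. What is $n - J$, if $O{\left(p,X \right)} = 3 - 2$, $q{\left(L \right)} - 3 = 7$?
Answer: $270$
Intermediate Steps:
$q{\left(L \right)} = 10$ ($q{\left(L \right)} = 3 + 7 = 10$)
$O{\left(p,X \right)} = 1$
$J = -170$ ($J = \left(189 - 363\right) + \left(-7 + 5\right)^{2} = \left(189 - 363\right) + \left(-2\right)^{2} = -174 + 4 = -170$)
$n = 100$ ($n = 101 - 1 = 100$)
$n - J = 100 - -170 = 100 + 170 = 270$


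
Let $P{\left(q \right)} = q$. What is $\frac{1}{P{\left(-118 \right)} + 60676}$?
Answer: $\frac{1}{60558} \approx 1.6513 \cdot 10^{-5}$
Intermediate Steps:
$\frac{1}{P{\left(-118 \right)} + 60676} = \frac{1}{-118 + 60676} = \frac{1}{60558}$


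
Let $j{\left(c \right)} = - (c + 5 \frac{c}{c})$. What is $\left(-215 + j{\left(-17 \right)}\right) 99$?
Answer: $-20097$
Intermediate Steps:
$j{\left(c \right)} = -5 - c$ ($j{\left(c \right)} = - (c + 5 \cdot 1) = - (c + 5) = - (5 + c) = -5 - c$)
$\left(-215 + j{\left(-17 \right)}\right) 99 = \left(-215 - -12\right) 99 = \left(-215 + \left(-5 + 17\right)\right) 99 = \left(-215 + 12\right) 99 = \left(-203\right) 99 = -20097$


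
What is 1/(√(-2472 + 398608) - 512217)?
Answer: -512217/262365858953 - 26*√586/262365858953 ≈ -1.9547e-6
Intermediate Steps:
1/(√(-2472 + 398608) - 512217) = 1/(√396136 - 512217) = 1/(26*√586 - 512217) = 1/(-512217 + 26*√586)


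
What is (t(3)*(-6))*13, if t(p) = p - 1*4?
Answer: 78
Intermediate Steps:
t(p) = -4 + p (t(p) = p - 4 = -4 + p)
(t(3)*(-6))*13 = ((-4 + 3)*(-6))*13 = -1*(-6)*13 = 6*13 = 78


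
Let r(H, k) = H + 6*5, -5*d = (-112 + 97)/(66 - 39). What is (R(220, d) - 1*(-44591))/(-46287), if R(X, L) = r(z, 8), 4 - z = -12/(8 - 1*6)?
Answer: -4959/5143 ≈ -0.96422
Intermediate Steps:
z = 10 (z = 4 - (-12)/(8 - 1*6) = 4 - (-12)/(8 - 6) = 4 - (-12)/2 = 4 - 1*(-6) = 4 + 6 = 10)
d = 1/9 (d = -(-112 + 97)/(5*(66 - 39)) = -(-3)/27 = -1/5*(-5/9) = 1/9 ≈ 0.11111)
r(H, k) = 30 + H (r(H, k) = H + 30 = 30 + H)
R(X, L) = 40 (R(X, L) = 30 + 10 = 40)
(R(220, d) - 1*(-44591))/(-46287) = (40 - 1*(-44591))/(-46287) = (40 + 44591)*(-1/46287) = 44631*(-1/46287) = -4959/5143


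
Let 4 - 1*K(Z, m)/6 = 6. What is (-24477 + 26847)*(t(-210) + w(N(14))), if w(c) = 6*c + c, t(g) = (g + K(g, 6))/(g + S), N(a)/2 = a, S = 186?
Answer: 972885/2 ≈ 4.8644e+5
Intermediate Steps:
K(Z, m) = -12 (K(Z, m) = 24 - 6*6 = 24 - 36 = -12)
N(a) = 2*a
t(g) = (-12 + g)/(186 + g) (t(g) = (g - 12)/(g + 186) = (-12 + g)/(186 + g))
w(c) = 7*c
(-24477 + 26847)*(t(-210) + w(N(14))) = (-24477 + 26847)*((-12 - 210)/(186 - 210) + 7*(2*14)) = 2370*(-222/(-24) + 7*28) = 2370*(-1/24*(-222) + 196) = 2370*(37/4 + 196) = 2370*(821/4) = 972885/2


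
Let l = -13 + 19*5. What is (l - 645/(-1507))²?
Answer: 15430359961/2271049 ≈ 6794.4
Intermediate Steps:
l = 82 (l = -13 + 95 = 82)
(l - 645/(-1507))² = (82 - 645/(-1507))² = (82 - 645*(-1/1507))² = (82 + 645/1507)² = (124219/1507)² = 15430359961/2271049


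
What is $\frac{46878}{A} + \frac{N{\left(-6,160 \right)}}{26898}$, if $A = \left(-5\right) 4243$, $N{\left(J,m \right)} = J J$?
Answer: $- \frac{210026784}{95106845} \approx -2.2083$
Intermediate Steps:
$N{\left(J,m \right)} = J^{2}$
$A = -21215$
$\frac{46878}{A} + \frac{N{\left(-6,160 \right)}}{26898} = \frac{46878}{-21215} + \frac{\left(-6\right)^{2}}{26898} = 46878 \left(- \frac{1}{21215}\right) + 36 \cdot \frac{1}{26898} = - \frac{46878}{21215} + \frac{6}{4483} = - \frac{210026784}{95106845}$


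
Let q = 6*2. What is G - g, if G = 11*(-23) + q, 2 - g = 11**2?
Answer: -122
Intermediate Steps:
q = 12
g = -119 (g = 2 - 1*11**2 = 2 - 1*121 = 2 - 121 = -119)
G = -241 (G = 11*(-23) + 12 = -253 + 12 = -241)
G - g = -241 - 1*(-119) = -241 + 119 = -122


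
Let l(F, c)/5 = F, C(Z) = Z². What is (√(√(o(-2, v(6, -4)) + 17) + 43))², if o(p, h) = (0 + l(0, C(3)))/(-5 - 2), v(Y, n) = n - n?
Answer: 43 + √17 ≈ 47.123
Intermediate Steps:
l(F, c) = 5*F
v(Y, n) = 0
o(p, h) = 0 (o(p, h) = (0 + 5*0)/(-5 - 2) = (0 + 0)/(-7) = 0*(-⅐) = 0)
(√(√(o(-2, v(6, -4)) + 17) + 43))² = (√(√(0 + 17) + 43))² = (√(√17 + 43))² = (√(43 + √17))² = 43 + √17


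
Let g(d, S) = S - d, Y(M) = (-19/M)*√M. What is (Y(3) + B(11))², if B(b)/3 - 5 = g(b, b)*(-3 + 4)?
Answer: 1036/3 - 190*√3 ≈ 16.244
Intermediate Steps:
Y(M) = -19/√M
B(b) = 15 (B(b) = 15 + 3*((b - b)*(-3 + 4)) = 15 + 3*(0*1) = 15 + 3*0 = 15 + 0 = 15)
(Y(3) + B(11))² = (-19*√3/3 + 15)² = (15 - 19*√3/3)²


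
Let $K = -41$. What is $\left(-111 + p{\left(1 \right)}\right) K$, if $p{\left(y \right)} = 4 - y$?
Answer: $4428$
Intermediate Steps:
$\left(-111 + p{\left(1 \right)}\right) K = \left(-111 + \left(4 - 1\right)\right) \left(-41\right) = \left(-111 + 3\right) \left(-41\right) = \left(-108\right) \left(-41\right) = 4428$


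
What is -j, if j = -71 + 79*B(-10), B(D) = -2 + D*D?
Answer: -7671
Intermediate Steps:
B(D) = -2 + D**2
j = 7671 (j = -71 + 79*(-2 + (-10)**2) = -71 + 79*(-2 + 100) = -71 + 79*98 = -71 + 7742 = 7671)
-j = -1*7671 = -7671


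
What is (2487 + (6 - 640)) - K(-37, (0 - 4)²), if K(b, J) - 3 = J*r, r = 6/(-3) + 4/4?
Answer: 1866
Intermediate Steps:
r = -1 (r = 6*(-⅓) + 4*(¼) = -2 + 1 = -1)
K(b, J) = 3 - J (K(b, J) = 3 + J*(-1) = 3 - J)
(2487 + (6 - 640)) - K(-37, (0 - 4)²) = (2487 + (6 - 640)) - (3 - (0 - 4)²) = (2487 - 634) - (3 - 1*(-4)²) = 1853 - (3 - 1*16) = 1853 - (3 - 16) = 1853 - 1*(-13) = 1853 + 13 = 1866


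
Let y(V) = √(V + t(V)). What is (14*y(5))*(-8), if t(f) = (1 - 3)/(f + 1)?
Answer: -112*√42/3 ≈ -241.95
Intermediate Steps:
t(f) = -2/(1 + f)
y(V) = √(V - 2/(1 + V))
(14*y(5))*(-8) = (14*√((-2 + 5*(1 + 5))/(1 + 5)))*(-8) = (14*√((-2 + 5*6)/6))*(-8) = (14*√((-2 + 30)/6))*(-8) = (14*√((⅙)*28))*(-8) = (14*√(14/3))*(-8) = (14*(√42/3))*(-8) = (14*√42/3)*(-8) = -112*√42/3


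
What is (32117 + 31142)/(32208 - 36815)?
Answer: -63259/4607 ≈ -13.731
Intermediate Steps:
(32117 + 31142)/(32208 - 36815) = 63259/(-4607) = 63259*(-1/4607) = -63259/4607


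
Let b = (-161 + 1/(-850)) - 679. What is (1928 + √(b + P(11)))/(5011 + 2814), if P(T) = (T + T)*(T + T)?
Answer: 1928/7825 + I*√10288434/1330250 ≈ 0.24639 + 0.0024112*I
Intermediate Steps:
b = -714001/850 (b = (-161 - 1/850) - 679 = -136851/850 - 679 = -714001/850 ≈ -840.00)
P(T) = 4*T² (P(T) = (2*T)*(2*T) = 4*T²)
(1928 + √(b + P(11)))/(5011 + 2814) = (1928 + √(-714001/850 + 4*11²))/(5011 + 2814) = (1928 + √(-714001/850 + 4*121))/7825 = (1928 + √(-714001/850 + 484))*(1/7825) = (1928 + √(-302601/850))*(1/7825) = (1928 + I*√10288434/170)*(1/7825) = 1928/7825 + I*√10288434/1330250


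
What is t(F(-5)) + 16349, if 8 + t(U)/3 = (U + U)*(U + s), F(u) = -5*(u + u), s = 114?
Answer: 65525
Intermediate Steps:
F(u) = -10*u
t(U) = -24 + 6*U*(114 + U) (t(U) = -24 + 3*((U + U)*(U + 114)) = -24 + 3*((2*U)*(114 + U)) = -24 + 3*(2*U*(114 + U)) = -24 + 6*U*(114 + U))
t(F(-5)) + 16349 = (-24 + 6*(-10*(-5))² + 684*(-10*(-5))) + 16349 = (-24 + 6*50² + 684*50) + 16349 = (-24 + 6*2500 + 34200) + 16349 = (-24 + 15000 + 34200) + 16349 = 49176 + 16349 = 65525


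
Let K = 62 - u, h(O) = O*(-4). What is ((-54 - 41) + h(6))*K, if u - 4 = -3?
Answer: -7259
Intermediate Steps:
u = 1 (u = 4 - 3 = 1)
h(O) = -4*O
K = 61 (K = 62 - 1*1 = 62 - 1 = 61)
((-54 - 41) + h(6))*K = ((-54 - 41) - 4*6)*61 = (-95 - 24)*61 = -119*61 = -7259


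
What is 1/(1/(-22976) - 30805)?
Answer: -22976/707775681 ≈ -3.2462e-5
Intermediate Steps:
1/(1/(-22976) - 30805) = 1/(-1/22976 - 30805) = 1/(-707775681/22976) = -22976/707775681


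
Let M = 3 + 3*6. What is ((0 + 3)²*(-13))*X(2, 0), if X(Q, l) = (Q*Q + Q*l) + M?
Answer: -2925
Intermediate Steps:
M = 21 (M = 3 + 18 = 21)
X(Q, l) = 21 + Q² + Q*l (X(Q, l) = (Q*Q + Q*l) + 21 = (Q² + Q*l) + 21 = 21 + Q² + Q*l)
((0 + 3)²*(-13))*X(2, 0) = ((0 + 3)²*(-13))*(21 + 2² + 2*0) = (3²*(-13))*(21 + 4 + 0) = (9*(-13))*25 = -117*25 = -2925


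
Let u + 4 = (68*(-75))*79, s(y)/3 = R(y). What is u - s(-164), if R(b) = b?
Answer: -402412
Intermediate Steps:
s(y) = 3*y
u = -402904 (u = -4 + (68*(-75))*79 = -4 - 5100*79 = -4 - 402900 = -402904)
u - s(-164) = -402904 - 3*(-164) = -402904 - 1*(-492) = -402904 + 492 = -402412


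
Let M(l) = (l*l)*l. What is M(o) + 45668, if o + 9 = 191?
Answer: 6074236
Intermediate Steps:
o = 182 (o = -9 + 191 = 182)
M(l) = l³ (M(l) = l²*l = l³)
M(o) + 45668 = 182³ + 45668 = 6028568 + 45668 = 6074236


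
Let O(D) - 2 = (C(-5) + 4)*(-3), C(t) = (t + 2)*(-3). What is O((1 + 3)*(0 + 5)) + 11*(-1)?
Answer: -48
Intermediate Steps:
C(t) = -6 - 3*t (C(t) = (2 + t)*(-3) = -6 - 3*t)
O(D) = -37 (O(D) = 2 + ((-6 - 3*(-5)) + 4)*(-3) = 2 + ((-6 + 15) + 4)*(-3) = 2 + (9 + 4)*(-3) = 2 + 13*(-3) = 2 - 39 = -37)
O((1 + 3)*(0 + 5)) + 11*(-1) = -37 + 11*(-1) = -37 - 11 = -48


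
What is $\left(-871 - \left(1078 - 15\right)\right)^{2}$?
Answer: $3740356$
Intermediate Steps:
$\left(-871 - \left(1078 - 15\right)\right)^{2} = \left(-871 - 1063\right)^{2} = \left(-1934\right)^{2} = 3740356$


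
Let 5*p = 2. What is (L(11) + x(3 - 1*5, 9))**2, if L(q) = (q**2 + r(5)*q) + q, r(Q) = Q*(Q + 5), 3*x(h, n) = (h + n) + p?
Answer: 105411289/225 ≈ 4.6849e+5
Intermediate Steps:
p = 2/5 (p = (1/5)*2 = 2/5 ≈ 0.40000)
x(h, n) = 2/15 + h/3 + n/3 (x(h, n) = ((h + n) + 2/5)/3 = (2/5 + h + n)/3 = 2/15 + h/3 + n/3)
r(Q) = Q*(5 + Q)
L(q) = q**2 + 51*q (L(q) = (q**2 + (5*(5 + 5))*q) + q = (q**2 + (5*10)*q) + q = (q**2 + 50*q) + q = q**2 + 51*q)
(L(11) + x(3 - 1*5, 9))**2 = (11*(51 + 11) + (2/15 + (3 - 1*5)/3 + (1/3)*9))**2 = (11*62 + (2/15 + (3 - 5)/3 + 3))**2 = (682 + (2/15 + (1/3)*(-2) + 3))**2 = (682 + (2/15 - 2/3 + 3))**2 = (682 + 37/15)**2 = (10267/15)**2 = 105411289/225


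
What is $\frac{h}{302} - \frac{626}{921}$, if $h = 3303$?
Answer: $\frac{2853011}{278142} \approx 10.257$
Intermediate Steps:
$\frac{h}{302} - \frac{626}{921} = \frac{3303}{302} - \frac{626}{921} = \frac{2853011}{278142}$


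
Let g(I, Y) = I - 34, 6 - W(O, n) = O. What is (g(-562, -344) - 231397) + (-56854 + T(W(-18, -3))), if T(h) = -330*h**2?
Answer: -478927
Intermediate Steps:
W(O, n) = 6 - O
g(I, Y) = -34 + I
(g(-562, -344) - 231397) + (-56854 + T(W(-18, -3))) = ((-34 - 562) - 231397) + (-56854 - 330*(6 - 1*(-18))**2) = (-596 - 231397) + (-56854 - 330*(6 + 18)**2) = -231993 + (-56854 - 330*24**2) = -231993 + (-56854 - 330*576) = -231993 + (-56854 - 190080) = -231993 - 246934 = -478927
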